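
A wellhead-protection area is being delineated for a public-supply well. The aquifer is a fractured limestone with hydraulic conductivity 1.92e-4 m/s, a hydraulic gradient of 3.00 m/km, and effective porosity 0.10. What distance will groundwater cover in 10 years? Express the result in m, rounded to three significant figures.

K = 1.92e-4 m/s × 86400 s/d = 16.59 m/d
Darcy flux q = K·i = 16.59 × 0.0030 = 0.04977 m/d
v = Ki/n = 16.59·0.0030/0.10 = 0.4977 m/d
T = 10 yr × 365 = 3650 d
L = v × T = 0.4977 × 3650 = 1816 m

1820 m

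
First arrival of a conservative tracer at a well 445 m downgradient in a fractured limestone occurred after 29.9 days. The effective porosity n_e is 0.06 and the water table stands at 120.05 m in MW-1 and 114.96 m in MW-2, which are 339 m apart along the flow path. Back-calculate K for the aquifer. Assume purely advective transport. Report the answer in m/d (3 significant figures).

Hydraulic gradient i = (120.05 − 114.96) / 339 = 5.09 / 339 = 0.01501
v = L / t = 445 / 29.9 = 14.88 m/d
K = v · n / i = 14.88 × 0.06 / 0.01501 = 59.5 m/d

59.5 m/d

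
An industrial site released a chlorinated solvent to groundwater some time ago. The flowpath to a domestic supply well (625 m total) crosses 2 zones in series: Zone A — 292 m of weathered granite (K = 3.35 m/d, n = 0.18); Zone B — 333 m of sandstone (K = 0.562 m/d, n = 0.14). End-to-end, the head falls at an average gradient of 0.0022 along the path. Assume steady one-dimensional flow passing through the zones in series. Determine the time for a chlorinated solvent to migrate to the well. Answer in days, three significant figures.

Steady 1-D flow in series ⇒ the Darcy flux q is identical in every zone and the zone head losses add (resistances L/K in series).
Σ(L/K) = 292/3.35 + 333/0.562 = 87.16 + 592.5 = 679.7 d
K_eq = L_total / Σ(L/K) = 625 / 679.7 = 0.9195 m/d
q = K_eq · i = 0.9195 × 0.0022 = 0.002023 m/d (same in every zone)
Zone A: v = q/n = 0.002023/0.18 = 0.01124 m/d → t_A = 292/0.01124 = 25980 d
Zone B: v = q/n = 0.002023/0.14 = 0.01445 m/d → t_B = 333/0.01445 = 23050 d
Total t = 25980 + 23050 = 49030 d

49000 days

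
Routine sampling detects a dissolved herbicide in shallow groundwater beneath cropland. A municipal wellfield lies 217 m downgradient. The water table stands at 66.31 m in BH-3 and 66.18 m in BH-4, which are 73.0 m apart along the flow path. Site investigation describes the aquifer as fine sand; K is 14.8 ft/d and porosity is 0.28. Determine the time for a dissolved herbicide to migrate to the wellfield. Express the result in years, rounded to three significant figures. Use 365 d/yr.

Hydraulic gradient i = (66.31 − 66.18) / 73.0 = 0.13 / 73.0 = 0.001781
K = 14.8 ft/d × 0.3048 = 4.511 m/d
Specific discharge q = 4.511 × 0.001781 = 0.008033 m/d
Average linear velocity = 0.008033 / 0.28 = 0.02869 m/d
t = L / v = 217 / 0.02869 = 7563 d
   = 7563 / 365 = 20.7 yr

20.7 years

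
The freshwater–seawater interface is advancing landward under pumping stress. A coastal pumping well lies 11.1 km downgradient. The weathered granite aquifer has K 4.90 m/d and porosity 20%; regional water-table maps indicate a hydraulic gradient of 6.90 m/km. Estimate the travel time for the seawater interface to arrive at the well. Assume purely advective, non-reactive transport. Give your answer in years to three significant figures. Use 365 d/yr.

180 years

q = Ki = 4.90 × 0.0069 = 0.03381 m/d
Seepage velocity v = q / n = 0.03381 / 0.20 = 0.1690 m/d
L = 11.1 km = 11100 m
t = L / v = 11100 / 0.1690 = 65660 d
   = 65660 / 365 = 180 yr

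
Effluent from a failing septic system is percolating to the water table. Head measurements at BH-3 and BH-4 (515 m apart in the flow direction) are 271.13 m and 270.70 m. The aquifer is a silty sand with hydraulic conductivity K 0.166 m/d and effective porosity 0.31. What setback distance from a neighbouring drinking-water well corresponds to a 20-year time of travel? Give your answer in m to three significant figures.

3.26 m

Hydraulic gradient i = (271.13 − 270.70) / 515 = 0.43 / 515 = 8.350e-4
Specific discharge q = 0.166 × 8.350e-4 = 1.386e-4 m/d
v_s = q/n_e = 1.386e-4/0.31 = 4.471e-4 m/d
T = 20 yr × 365 = 7300 d
L = v × T = 4.471e-4 × 7300 = 3.264 m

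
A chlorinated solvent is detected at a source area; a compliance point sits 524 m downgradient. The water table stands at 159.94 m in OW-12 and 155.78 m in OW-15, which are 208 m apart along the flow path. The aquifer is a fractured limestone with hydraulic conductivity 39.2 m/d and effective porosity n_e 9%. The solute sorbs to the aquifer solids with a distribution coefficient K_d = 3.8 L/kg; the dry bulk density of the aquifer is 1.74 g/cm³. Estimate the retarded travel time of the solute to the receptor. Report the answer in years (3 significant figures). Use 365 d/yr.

12.3 years

Hydraulic gradient i = (159.94 − 155.78) / 208 = 4.16 / 208 = 0.02000
Darcy flux q = K·i = 39.2 × 0.02000 = 0.7840 m/d
v = Ki/n = 39.2·0.02000/0.09 = 8.711 m/d
Retardation R = 1 + ρ_b·K_d/n = 1 + 1.74×3.8/0.09 = 74.47
Contaminant velocity v_c = v/R = 8.711/74.47 = 0.1170 m/d
t = L/v_c = 524/0.1170 = 4479 d
   = 4479/365 = 12.3 yr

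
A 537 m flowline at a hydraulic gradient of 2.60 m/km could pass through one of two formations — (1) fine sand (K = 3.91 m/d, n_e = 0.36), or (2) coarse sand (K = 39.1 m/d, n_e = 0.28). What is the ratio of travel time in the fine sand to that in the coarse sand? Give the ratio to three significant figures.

Unit 1 (fine sand): v = 3.91×0.0026/0.36 = 0.02824 m/d, t = 537/0.02824 = 19020 d
Unit 2 (coarse sand): v = 39.1×0.0026/0.28 = 0.3631 m/d, t = 537/0.3631 = 1479 d
t(fine sand) / t(coarse sand) = 19020/1479 = 12.9

12.9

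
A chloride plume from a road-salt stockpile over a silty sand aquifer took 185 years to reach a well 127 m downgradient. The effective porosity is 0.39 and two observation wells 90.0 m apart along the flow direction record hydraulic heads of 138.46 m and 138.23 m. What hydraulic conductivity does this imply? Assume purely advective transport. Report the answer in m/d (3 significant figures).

Hydraulic gradient i = (138.46 − 138.23) / 90.0 = 0.23 / 90.0 = 0.002556
t = 185 years = 67530 d
v = L / t = 127 / 67530 = 0.001881 m/d
K = v · n / i = 0.001881 × 0.39 / 0.002556 = 0.287 m/d

0.287 m/d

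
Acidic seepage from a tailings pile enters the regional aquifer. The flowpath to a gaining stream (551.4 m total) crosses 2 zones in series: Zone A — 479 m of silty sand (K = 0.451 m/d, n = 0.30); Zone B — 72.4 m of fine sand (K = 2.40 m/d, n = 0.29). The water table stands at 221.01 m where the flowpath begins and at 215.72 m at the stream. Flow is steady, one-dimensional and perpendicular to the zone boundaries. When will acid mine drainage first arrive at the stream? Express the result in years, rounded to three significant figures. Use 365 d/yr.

Total head drop ΔH = 221.01 − 215.72 = 5.29 m
Continuity: the same q passes through each zone, so ΔH = q·Σ(L_j/K_j) — the zones act as resistances in series.
Σ(L/K) = 479/0.451 + 72.4/2.40 = 1062 + 30.17 = 1092 d
q = ΔH / Σ(L/K) = 5.29 / 1092 = 0.004843 m/d (same in every zone)
Zone A: v = q/n = 0.004843/0.30 = 0.01614 m/d → t_A = 479/0.01614 = 29670 d
Zone B: v = q/n = 0.004843/0.29 = 0.01670 m/d → t_B = 72.4/0.01670 = 4335 d
Total t = 29670 + 4335 = 34010 d
   = 34010 / 365 = 93.2 yr

93.2 years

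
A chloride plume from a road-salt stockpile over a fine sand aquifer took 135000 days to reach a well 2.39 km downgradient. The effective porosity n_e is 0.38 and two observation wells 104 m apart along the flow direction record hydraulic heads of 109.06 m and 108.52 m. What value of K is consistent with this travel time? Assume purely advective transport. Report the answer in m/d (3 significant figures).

Hydraulic gradient i = (109.06 − 108.52) / 104 = 0.54 / 104 = 0.005192
L = 2.39 km = 2390 m
v = L / t = 2390 / 135000 = 0.01770 m/d
K = v · n / i = 0.01770 × 0.38 / 0.005192 = 1.30 m/d

1.30 m/d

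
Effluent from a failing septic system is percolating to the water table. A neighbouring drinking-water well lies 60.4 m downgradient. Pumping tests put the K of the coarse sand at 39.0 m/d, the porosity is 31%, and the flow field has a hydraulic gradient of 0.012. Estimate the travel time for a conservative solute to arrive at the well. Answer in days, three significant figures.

40.0 days

q = Ki = 39.0 × 0.012 = 0.4680 m/d
v = Ki/n = 39.0·0.012/0.31 = 1.510 m/d
t = L / v = 60.4 / 1.510 = 40.01 d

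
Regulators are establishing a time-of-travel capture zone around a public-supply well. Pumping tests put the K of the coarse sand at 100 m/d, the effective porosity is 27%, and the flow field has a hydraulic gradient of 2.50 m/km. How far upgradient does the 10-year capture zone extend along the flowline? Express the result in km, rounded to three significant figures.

q = Ki = 100 × 0.0025 = 0.2500 m/d
v = Ki/n = 100·0.0025/0.27 = 0.9259 m/d
T = 10 yr × 365 = 3650 d
L = v × T = 0.9259 × 3650 = 3380 m
   = 3.38 km

3.38 km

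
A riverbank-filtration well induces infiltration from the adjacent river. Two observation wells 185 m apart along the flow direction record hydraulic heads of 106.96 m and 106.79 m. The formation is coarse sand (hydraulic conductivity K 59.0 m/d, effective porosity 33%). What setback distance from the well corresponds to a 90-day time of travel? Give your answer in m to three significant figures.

14.8 m

Hydraulic gradient i = (106.96 − 106.79) / 185 = 0.17 / 185 = 9.189e-4
Darcy flux q = K·i = 59.0 × 9.189e-4 = 0.05422 m/d
Seepage velocity v = q / n = 0.05422 / 0.33 = 0.1643 m/d
L = v × T = 0.1643 × 90 = 14.79 m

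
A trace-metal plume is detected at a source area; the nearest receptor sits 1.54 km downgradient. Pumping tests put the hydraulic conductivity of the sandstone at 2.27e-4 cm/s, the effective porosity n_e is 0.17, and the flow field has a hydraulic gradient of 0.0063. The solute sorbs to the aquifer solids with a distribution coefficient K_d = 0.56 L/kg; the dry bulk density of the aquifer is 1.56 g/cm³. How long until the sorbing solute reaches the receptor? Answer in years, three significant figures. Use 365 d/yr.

3560 years

K = 2.27e-4 cm/s × 864 = 0.1961 m/d
Specific discharge q = 0.1961 × 0.0063 = 0.001236 m/d
Seepage velocity v = q / n = 0.001236 / 0.17 = 0.007268 m/d
Retardation R = 1 + ρ_b·K_d/n = 1 + 1.56×0.56/0.17 = 6.139
Contaminant velocity v_c = v/R = 0.007268/6.139 = 0.001184 m/d
L = 1.54 km = 1540 m
t = L/v_c = 1540/0.001184 = 1.301e6 d
   = 1.301e6/365 = 3560 yr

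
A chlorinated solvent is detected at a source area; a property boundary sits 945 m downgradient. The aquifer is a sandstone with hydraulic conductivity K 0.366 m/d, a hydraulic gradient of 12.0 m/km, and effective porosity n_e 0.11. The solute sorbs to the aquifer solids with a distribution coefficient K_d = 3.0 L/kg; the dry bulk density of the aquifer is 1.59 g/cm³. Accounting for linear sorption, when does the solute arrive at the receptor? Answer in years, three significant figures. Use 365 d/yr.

2880 years

Darcy flux q = K·i = 0.366 × 0.012 = 0.004392 m/d
v = Ki/n = 0.366·0.012/0.11 = 0.03993 m/d
Retardation R = 1 + ρ_b·K_d/n = 1 + 1.59×3.0/0.11 = 44.36
Contaminant velocity v_c = v/R = 0.03993/44.36 = 9.000e-4 m/d
t = L/v_c = 945/9.000e-4 = 1.050e6 d
   = 1.050e6/365 = 2880 yr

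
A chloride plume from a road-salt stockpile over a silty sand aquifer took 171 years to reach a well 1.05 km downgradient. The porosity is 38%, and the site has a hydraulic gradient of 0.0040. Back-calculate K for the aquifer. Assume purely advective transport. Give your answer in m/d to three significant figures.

1.60 m/d

t = 171 years = 62420 d
L = 1.05 km = 1050 m
v = L / t = 1050 / 62420 = 0.01682 m/d
K = v · n / i = 0.01682 × 0.38 / 0.0040 = 1.60 m/d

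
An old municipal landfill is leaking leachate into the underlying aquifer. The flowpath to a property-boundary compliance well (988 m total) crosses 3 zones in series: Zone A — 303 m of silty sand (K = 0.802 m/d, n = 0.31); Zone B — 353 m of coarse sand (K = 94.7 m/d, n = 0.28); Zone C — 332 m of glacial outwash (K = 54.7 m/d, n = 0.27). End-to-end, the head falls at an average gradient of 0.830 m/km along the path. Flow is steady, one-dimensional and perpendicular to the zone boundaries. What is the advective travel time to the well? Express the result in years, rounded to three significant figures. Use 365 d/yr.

Steady 1-D flow in series ⇒ the Darcy flux q is identical in every zone and the zone head losses add (resistances L/K in series).
Σ(L/K) = 303/0.802 + 353/94.7 + 332/54.7 = 377.8 + 3.728 + 6.069 = 387.6 d
K_eq = L_total / Σ(L/K) = 988 / 387.6 = 2.549 m/d
q = K_eq · i = 2.549 × 8.3e-4 = 0.002116 m/d (same in every zone)
Zone A: v = q/n = 0.002116/0.31 = 0.006825 m/d → t_A = 303/0.006825 = 44400 d
Zone B: v = q/n = 0.002116/0.28 = 0.007556 m/d → t_B = 353/0.007556 = 46720 d
Zone C: v = q/n = 0.002116/0.27 = 0.007836 m/d → t_C = 332/0.007836 = 42370 d
Total t = 44400 + 46720 + 42370 = 133500 d
   = 133500 / 365 = 366 yr

366 years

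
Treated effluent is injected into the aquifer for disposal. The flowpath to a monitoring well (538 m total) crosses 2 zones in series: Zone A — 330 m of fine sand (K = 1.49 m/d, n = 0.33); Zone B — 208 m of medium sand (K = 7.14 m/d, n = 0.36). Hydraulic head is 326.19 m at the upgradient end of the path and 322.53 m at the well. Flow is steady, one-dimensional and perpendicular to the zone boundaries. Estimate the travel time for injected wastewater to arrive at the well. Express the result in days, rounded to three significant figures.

Total head drop ΔH = 326.19 − 322.53 = 3.66 m
Continuity: the same q passes through each zone, so ΔH = q·Σ(L_j/K_j) — the zones act as resistances in series.
Σ(L/K) = 330/1.49 + 208/7.14 = 221.5 + 29.13 = 250.6 d
q = ΔH / Σ(L/K) = 3.66 / 250.6 = 0.01460 m/d (same in every zone)
Zone A: v = q/n = 0.01460/0.33 = 0.04426 m/d → t_A = 330/0.04426 = 7457 d
Zone B: v = q/n = 0.01460/0.36 = 0.04057 m/d → t_B = 208/0.04057 = 5127 d
Total t = 7457 + 5127 = 12580 d

12600 days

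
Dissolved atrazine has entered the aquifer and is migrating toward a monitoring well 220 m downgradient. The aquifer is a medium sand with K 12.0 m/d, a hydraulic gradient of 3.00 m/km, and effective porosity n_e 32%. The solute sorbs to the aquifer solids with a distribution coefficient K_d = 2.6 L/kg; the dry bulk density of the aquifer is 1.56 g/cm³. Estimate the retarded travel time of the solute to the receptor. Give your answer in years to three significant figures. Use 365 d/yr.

73.3 years

Specific discharge q = 12.0 × 0.0030 = 0.03600 m/d
v = Ki/n = 12.0·0.0030/0.32 = 0.1125 m/d
Retardation R = 1 + ρ_b·K_d/n = 1 + 1.56×2.6/0.32 = 13.68
Contaminant velocity v_c = v/R = 0.1125/13.68 = 0.008227 m/d
t = L/v_c = 220/0.008227 = 26740 d
   = 26740/365 = 73.3 yr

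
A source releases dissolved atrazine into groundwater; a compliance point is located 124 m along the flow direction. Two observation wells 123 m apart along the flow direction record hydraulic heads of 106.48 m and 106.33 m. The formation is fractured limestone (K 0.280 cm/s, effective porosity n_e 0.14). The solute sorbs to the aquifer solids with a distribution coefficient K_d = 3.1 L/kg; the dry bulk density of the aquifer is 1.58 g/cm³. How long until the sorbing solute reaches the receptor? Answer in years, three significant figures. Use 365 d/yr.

5.80 years

Hydraulic gradient i = (106.48 − 106.33) / 123 = 0.15 / 123 = 0.001220
K = 0.280 cm/s × 864 = 241.9 m/d
Darcy flux q = K·i = 241.9 × 0.001220 = 0.2950 m/d
v = Ki/n = 241.9·0.001220/0.14 = 2.107 m/d
Retardation R = 1 + ρ_b·K_d/n = 1 + 1.58×3.1/0.14 = 35.99
Contaminant velocity v_c = v/R = 2.107/35.99 = 0.05856 m/d
t = L/v_c = 124/0.05856 = 2117 d
   = 2117/365 = 5.80 yr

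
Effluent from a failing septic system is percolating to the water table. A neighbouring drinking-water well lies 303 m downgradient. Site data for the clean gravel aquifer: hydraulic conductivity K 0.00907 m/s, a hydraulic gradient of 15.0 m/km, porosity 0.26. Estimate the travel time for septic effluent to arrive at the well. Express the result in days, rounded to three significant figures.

K = 0.00907 m/s × 86400 s/d = 783.6 m/d
q = Ki = 783.6 × 0.015 = 11.75 m/d
v = Ki/n = 783.6·0.015/0.26 = 45.21 m/d
t = L / v = 303 / 45.21 = 6.702 d

6.70 days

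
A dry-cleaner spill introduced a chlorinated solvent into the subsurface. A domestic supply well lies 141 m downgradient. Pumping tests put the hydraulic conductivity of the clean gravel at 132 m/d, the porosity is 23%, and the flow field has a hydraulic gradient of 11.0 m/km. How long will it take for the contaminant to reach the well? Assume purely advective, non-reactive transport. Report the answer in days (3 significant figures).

q = Ki = 132 × 0.011 = 1.452 m/d
Seepage velocity v = q / n = 1.452 / 0.23 = 6.313 m/d
t = L / v = 141 / 6.313 = 22.33 d

22.3 days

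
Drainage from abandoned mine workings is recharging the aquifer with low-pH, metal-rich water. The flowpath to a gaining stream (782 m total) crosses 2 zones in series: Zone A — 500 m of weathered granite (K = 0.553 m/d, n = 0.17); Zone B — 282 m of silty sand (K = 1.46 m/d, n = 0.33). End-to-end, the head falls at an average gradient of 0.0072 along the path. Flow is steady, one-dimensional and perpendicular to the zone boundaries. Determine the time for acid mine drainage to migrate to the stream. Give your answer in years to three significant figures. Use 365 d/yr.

Continuity: the same q passes through each zone, so ΔH = q·Σ(L_j/K_j) — the zones act as resistances in series.
Σ(L/K) = 500/0.553 + 282/1.46 = 904.2 + 193.2 = 1097 d
K_eq = L_total / Σ(L/K) = 782 / 1097 = 0.7127 m/d
q = K_eq · i = 0.7127 × 0.0072 = 0.005131 m/d (same in every zone)
Zone A: v = q/n = 0.005131/0.17 = 0.03018 m/d → t_A = 500/0.03018 = 16570 d
Zone B: v = q/n = 0.005131/0.33 = 0.01555 m/d → t_B = 282/0.01555 = 18140 d
Total t = 16570 + 18140 = 34700 d
   = 34700 / 365 = 95.1 yr

95.1 years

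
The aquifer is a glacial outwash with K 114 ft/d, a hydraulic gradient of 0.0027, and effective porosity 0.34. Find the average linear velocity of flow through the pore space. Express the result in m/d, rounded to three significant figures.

K = 114 ft/d × 0.3048 = 34.75 m/d
Specific discharge q = 34.75 × 0.0027 = 0.09382 m/d
v = Ki/n = 34.75·0.0027/0.34 = 0.2759 m/d

0.276 m/d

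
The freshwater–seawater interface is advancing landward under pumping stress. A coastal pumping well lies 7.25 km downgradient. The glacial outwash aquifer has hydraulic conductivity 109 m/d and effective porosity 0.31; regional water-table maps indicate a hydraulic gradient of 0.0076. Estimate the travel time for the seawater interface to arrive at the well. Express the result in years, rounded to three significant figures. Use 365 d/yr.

7.43 years

Darcy flux q = K·i = 109 × 0.0076 = 0.8284 m/d
Average linear velocity = 0.8284 / 0.31 = 2.672 m/d
L = 7.25 km = 7250 m
t = L / v = 7250 / 2.672 = 2713 d
   = 2713 / 365 = 7.43 yr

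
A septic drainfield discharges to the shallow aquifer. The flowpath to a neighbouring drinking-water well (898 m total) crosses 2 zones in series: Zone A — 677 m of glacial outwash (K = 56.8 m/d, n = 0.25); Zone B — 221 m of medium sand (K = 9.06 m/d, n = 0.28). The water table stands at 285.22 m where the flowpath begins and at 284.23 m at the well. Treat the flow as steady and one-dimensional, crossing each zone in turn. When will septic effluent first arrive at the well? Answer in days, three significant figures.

8480 days

Total head drop ΔH = 285.22 − 284.23 = 0.99 m
Continuity: the same q passes through each zone, so ΔH = q·Σ(L_j/K_j) — the zones act as resistances in series.
Σ(L/K) = 677/56.8 + 221/9.06 = 11.92 + 24.39 = 36.31 d
q = ΔH / Σ(L/K) = 0.99 / 36.31 = 0.02726 m/d (same in every zone)
Zone A: v = q/n = 0.02726/0.25 = 0.1091 m/d → t_A = 677/0.1091 = 6208 d
Zone B: v = q/n = 0.02726/0.28 = 0.09737 m/d → t_B = 221/0.09737 = 2270 d
Total t = 6208 + 2270 = 8478 d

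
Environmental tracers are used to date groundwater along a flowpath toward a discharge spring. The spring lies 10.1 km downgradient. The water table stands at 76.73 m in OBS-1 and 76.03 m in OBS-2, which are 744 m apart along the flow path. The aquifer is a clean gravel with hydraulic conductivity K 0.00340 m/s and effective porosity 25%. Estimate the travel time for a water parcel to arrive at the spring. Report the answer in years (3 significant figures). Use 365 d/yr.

25.0 years

Hydraulic gradient i = (76.73 − 76.03) / 744 = 0.70 / 744 = 9.409e-4
K = 0.00340 m/s × 86400 s/d = 293.8 m/d
Darcy flux q = K·i = 293.8 × 9.409e-4 = 0.2764 m/d
v_s = q/n_e = 0.2764/0.25 = 1.106 m/d
L = 10.1 km = 10100 m
t = L / v = 10100 / 1.106 = 9136 d
   = 9136 / 365 = 25.0 yr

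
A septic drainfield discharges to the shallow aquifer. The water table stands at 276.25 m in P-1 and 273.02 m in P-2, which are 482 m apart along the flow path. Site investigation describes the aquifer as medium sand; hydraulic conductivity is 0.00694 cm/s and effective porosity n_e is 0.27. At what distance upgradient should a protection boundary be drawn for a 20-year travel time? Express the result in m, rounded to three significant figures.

1090 m

Hydraulic gradient i = (276.25 − 273.02) / 482 = 3.23 / 482 = 0.006701
K = 0.00694 cm/s × 864 = 5.996 m/d
q = Ki = 5.996 × 0.006701 = 0.04018 m/d
Seepage velocity v = q / n = 0.04018 / 0.27 = 0.1488 m/d
T = 20 yr × 365 = 7300 d
L = v × T = 0.1488 × 7300 = 1086 m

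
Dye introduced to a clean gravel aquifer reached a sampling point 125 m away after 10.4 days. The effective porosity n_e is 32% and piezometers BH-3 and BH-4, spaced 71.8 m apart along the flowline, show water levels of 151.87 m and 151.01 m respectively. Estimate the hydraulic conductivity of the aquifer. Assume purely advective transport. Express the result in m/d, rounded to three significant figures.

321 m/d

Hydraulic gradient i = (151.87 − 151.01) / 71.8 = 0.86 / 71.8 = 0.01198
v = L / t = 125 / 10.4 = 12.02 m/d
K = v · n / i = 12.02 × 0.32 / 0.01198 = 321 m/d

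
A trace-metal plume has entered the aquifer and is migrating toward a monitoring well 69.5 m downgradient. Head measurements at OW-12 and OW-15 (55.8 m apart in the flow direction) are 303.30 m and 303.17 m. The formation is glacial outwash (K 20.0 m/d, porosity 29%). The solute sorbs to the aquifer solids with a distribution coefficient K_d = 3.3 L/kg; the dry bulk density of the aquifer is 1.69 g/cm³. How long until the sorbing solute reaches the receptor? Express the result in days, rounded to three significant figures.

Hydraulic gradient i = (303.30 − 303.17) / 55.8 = 0.13 / 55.8 = 0.002330
q = Ki = 20.0 × 0.002330 = 0.04659 m/d
Average linear velocity = 0.04659 / 0.29 = 0.1607 m/d
Retardation R = 1 + ρ_b·K_d/n = 1 + 1.69×3.3/0.29 = 20.23
Contaminant velocity v_c = v/R = 0.1607/20.23 = 0.007942 m/d
t = L/v_c = 69.5/0.007942 = 8751 d

8750 days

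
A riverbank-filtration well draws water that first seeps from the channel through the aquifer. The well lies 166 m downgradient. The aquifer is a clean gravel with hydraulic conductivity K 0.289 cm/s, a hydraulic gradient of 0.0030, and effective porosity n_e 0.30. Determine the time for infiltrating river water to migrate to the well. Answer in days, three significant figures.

K = 0.289 cm/s × 864 = 249.7 m/d
Specific discharge q = 249.7 × 0.0030 = 0.7491 m/d
v_s = q/n_e = 0.7491/0.30 = 2.497 m/d
t = L / v = 166 / 2.497 = 66.48 d

66.5 days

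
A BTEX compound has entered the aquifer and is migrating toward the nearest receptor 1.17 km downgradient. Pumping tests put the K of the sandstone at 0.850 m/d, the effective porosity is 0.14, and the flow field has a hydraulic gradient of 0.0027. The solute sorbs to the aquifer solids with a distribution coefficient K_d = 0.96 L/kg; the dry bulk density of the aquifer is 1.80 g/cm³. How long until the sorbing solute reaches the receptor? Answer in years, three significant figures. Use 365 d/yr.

Specific discharge q = 0.850 × 0.0027 = 0.002295 m/d
Seepage velocity v = q / n = 0.002295 / 0.14 = 0.01639 m/d
Retardation R = 1 + ρ_b·K_d/n = 1 + 1.80×0.96/0.14 = 13.34
Contaminant velocity v_c = v/R = 0.01639/13.34 = 0.001229 m/d
L = 1.17 km = 1170 m
t = L/v_c = 1170/0.001229 = 952300 d
   = 952300/365 = 2610 yr

2610 years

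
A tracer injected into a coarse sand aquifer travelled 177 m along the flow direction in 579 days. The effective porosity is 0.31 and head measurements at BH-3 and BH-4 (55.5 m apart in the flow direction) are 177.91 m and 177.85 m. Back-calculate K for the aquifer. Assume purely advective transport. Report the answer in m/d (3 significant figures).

87.7 m/d

Hydraulic gradient i = (177.91 − 177.85) / 55.5 = 0.06 / 55.5 = 0.001081
v = L / t = 177 / 579 = 0.3057 m/d
K = v · n / i = 0.3057 × 0.31 / 0.001081 = 87.7 m/d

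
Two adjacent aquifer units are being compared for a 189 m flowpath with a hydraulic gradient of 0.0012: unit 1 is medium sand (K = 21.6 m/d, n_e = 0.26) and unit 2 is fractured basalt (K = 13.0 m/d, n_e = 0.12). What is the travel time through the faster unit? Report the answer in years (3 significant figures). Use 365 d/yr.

3.98 years

Unit 1 (medium sand): v = 21.6×0.0012/0.26 = 0.09969 m/d, t = 189/0.09969 = 1896 d
Unit 2 (fractured basalt): v = 13.0×0.0012/0.12 = 0.1300 m/d, t = 189/0.1300 = 1454 d
Faster: 1454 d / 365 = 3.98 yr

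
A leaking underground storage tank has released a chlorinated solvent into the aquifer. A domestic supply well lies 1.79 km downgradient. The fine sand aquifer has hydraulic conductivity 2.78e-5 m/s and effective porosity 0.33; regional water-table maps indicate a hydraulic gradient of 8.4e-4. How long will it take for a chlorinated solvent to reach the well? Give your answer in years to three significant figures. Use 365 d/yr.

802 years

K = 2.78e-5 m/s × 86400 s/d = 2.402 m/d
q = Ki = 2.402 × 8.4e-4 = 0.002018 m/d
v = Ki/n = 2.402·8.4e-4/0.33 = 0.006114 m/d
L = 1.79 km = 1790 m
t = L / v = 1790 / 0.006114 = 292800 d
   = 292800 / 365 = 802 yr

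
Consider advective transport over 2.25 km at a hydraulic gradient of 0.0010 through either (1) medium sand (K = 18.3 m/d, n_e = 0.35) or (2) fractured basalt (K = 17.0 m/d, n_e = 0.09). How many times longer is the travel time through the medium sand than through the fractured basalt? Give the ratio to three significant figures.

Unit 1 (medium sand): v = 18.3×0.0010/0.35 = 0.05229 m/d, t = 2250/0.05229 = 43030 d
Unit 2 (fractured basalt): v = 17.0×0.0010/0.09 = 0.1889 m/d, t = 2250/0.1889 = 11910 d
t(medium sand) / t(fractured basalt) = 43030/11910 = 3.61

3.61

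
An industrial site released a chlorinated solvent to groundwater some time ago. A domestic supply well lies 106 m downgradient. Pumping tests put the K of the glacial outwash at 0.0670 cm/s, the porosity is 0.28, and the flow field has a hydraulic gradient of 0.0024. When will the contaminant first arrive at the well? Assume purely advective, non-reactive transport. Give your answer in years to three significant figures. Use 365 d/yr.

K = 0.0670 cm/s × 864 = 57.89 m/d
Specific discharge q = 57.89 × 0.0024 = 0.1389 m/d
Seepage velocity v = q / n = 0.1389 / 0.28 = 0.4962 m/d
t = L / v = 106 / 0.4962 = 213.6 d
   = 213.6 / 365 = 0.585 yr

0.585 years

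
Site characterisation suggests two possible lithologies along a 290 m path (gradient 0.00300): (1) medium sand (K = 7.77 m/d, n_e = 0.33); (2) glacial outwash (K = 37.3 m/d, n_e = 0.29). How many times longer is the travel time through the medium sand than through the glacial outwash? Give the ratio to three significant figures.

5.46

Unit 1 (medium sand): v = 7.77×0.0030/0.33 = 0.07064 m/d, t = 290/0.07064 = 4106 d
Unit 2 (glacial outwash): v = 37.3×0.0030/0.29 = 0.3859 m/d, t = 290/0.3859 = 751.6 d
t(medium sand) / t(glacial outwash) = 4106/751.6 = 5.46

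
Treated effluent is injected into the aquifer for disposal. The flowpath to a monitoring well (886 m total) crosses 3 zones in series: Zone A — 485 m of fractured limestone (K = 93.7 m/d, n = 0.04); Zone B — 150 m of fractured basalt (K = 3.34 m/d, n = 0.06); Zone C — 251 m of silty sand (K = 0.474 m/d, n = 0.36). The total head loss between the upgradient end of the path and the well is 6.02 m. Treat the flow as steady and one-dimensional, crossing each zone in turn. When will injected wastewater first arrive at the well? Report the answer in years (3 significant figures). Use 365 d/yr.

Continuity: the same q passes through each zone, so ΔH = q·Σ(L_j/K_j) — the zones act as resistances in series.
Σ(L/K) = 485/93.7 + 150/3.34 + 251/0.474 = 5.176 + 44.91 + 529.5 = 579.6 d
q = ΔH / Σ(L/K) = 6.02 / 579.6 = 0.01039 m/d (same in every zone)
Zone A: v = q/n = 0.01039/0.04 = 0.2597 m/d → t_A = 485/0.2597 = 1868 d
Zone B: v = q/n = 0.01039/0.06 = 0.1731 m/d → t_B = 150/0.1731 = 866.5 d
Zone C: v = q/n = 0.01039/0.36 = 0.02885 m/d → t_C = 251/0.02885 = 8700 d
Total t = 1868 + 866.5 + 8700 = 11430 d
   = 11430 / 365 = 31.3 yr

31.3 years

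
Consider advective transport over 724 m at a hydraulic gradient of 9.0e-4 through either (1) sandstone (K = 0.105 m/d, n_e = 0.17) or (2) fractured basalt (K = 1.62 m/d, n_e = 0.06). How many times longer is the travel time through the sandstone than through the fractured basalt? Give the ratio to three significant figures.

43.7

Unit 1 (sandstone): v = 0.105×9.0e-4/0.17 = 5.559e-4 m/d, t = 724/5.559e-4 = 1.302e6 d
Unit 2 (fractured basalt): v = 1.62×9.0e-4/0.06 = 0.02430 m/d, t = 724/0.02430 = 29790 d
t(sandstone) / t(fractured basalt) = 1.302e6/29790 = 43.7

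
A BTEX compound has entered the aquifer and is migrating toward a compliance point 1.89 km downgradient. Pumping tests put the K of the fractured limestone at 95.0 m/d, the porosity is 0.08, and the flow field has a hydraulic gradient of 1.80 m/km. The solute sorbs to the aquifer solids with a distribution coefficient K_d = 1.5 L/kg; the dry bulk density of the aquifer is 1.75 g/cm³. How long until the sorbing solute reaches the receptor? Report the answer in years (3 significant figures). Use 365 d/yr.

Darcy flux q = K·i = 95.0 × 0.0018 = 0.1710 m/d
v = Ki/n = 95.0·0.0018/0.08 = 2.137 m/d
Retardation R = 1 + ρ_b·K_d/n = 1 + 1.75×1.5/0.08 = 33.81
Contaminant velocity v_c = v/R = 2.137/33.81 = 0.06322 m/d
L = 1.89 km = 1890 m
t = L/v_c = 1890/0.06322 = 29900 d
   = 29900/365 = 81.9 yr

81.9 years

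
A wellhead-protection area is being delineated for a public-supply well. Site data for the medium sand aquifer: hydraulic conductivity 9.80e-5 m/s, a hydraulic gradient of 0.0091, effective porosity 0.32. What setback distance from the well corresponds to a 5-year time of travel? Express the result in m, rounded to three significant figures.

439 m

K = 9.80e-5 m/s × 86400 s/d = 8.467 m/d
Darcy flux q = K·i = 8.467 × 0.0091 = 0.07705 m/d
v = Ki/n = 8.467·0.0091/0.32 = 0.2408 m/d
T = 5 yr × 365 = 1825 d
L = v × T = 0.2408 × 1825 = 439.4 m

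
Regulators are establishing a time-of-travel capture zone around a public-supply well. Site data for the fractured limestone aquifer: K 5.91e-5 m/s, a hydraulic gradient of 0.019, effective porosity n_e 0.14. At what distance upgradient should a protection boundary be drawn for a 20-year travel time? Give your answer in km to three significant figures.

K = 5.91e-5 m/s × 86400 s/d = 5.106 m/d
q = Ki = 5.106 × 0.019 = 0.09702 m/d
v_s = q/n_e = 0.09702/0.14 = 0.6930 m/d
T = 20 yr × 365 = 7300 d
L = v × T = 0.6930 × 7300 = 5059 m
   = 5.06 km

5.06 km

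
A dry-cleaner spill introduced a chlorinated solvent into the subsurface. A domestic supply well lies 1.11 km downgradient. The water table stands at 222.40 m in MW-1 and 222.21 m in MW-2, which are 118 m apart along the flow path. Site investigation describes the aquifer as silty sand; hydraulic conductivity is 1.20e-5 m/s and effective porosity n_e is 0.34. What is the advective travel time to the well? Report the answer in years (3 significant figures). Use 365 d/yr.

Hydraulic gradient i = (222.40 − 222.21) / 118 = 0.19 / 118 = 0.001610
K = 1.20e-5 m/s × 86400 s/d = 1.037 m/d
Darcy flux q = K·i = 1.037 × 0.001610 = 0.001669 m/d
Seepage velocity v = q / n = 0.001669 / 0.34 = 0.004910 m/d
L = 1.11 km = 1110 m
t = L / v = 1110 / 0.004910 = 226100 d
   = 226100 / 365 = 619 yr

619 years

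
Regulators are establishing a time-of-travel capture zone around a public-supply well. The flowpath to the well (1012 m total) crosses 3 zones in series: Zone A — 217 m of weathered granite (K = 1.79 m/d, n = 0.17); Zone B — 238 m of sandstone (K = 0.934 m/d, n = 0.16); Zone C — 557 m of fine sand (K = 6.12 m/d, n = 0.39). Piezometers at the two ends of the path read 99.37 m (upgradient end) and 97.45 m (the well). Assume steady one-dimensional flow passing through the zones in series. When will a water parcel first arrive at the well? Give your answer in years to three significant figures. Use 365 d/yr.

195 years

Total head drop ΔH = 99.37 − 97.45 = 1.92 m
Continuity: the same q passes through each zone, so ΔH = q·Σ(L_j/K_j) — the zones act as resistances in series.
Σ(L/K) = 217/1.79 + 238/0.934 + 557/6.12 = 121.2 + 254.8 + 91.01 = 467.1 d
q = ΔH / Σ(L/K) = 1.92 / 467.1 = 0.004111 m/d (same in every zone)
Zone A: v = q/n = 0.004111/0.17 = 0.02418 m/d → t_A = 217/0.02418 = 8974 d
Zone B: v = q/n = 0.004111/0.16 = 0.02569 m/d → t_B = 238/0.02569 = 9263 d
Zone C: v = q/n = 0.004111/0.39 = 0.01054 m/d → t_C = 557/0.01054 = 52840 d
Total t = 8974 + 9263 + 52840 = 71080 d
   = 71080 / 365 = 195 yr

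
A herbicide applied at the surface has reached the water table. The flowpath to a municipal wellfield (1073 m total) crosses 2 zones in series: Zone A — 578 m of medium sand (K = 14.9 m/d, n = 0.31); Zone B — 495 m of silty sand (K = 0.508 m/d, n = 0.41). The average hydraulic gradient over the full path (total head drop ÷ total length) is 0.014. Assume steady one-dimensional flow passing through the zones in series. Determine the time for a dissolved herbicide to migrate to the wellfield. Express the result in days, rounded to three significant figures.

Continuity: the same q passes through each zone, so ΔH = q·Σ(L_j/K_j) — the zones act as resistances in series.
Σ(L/K) = 578/14.9 + 495/0.508 = 38.79 + 974.4 = 1013 d
K_eq = L_total / Σ(L/K) = 1073 / 1013 = 1.059 m/d
q = K_eq · i = 1.059 × 0.014 = 0.01483 m/d (same in every zone)
Zone A: v = q/n = 0.01483/0.31 = 0.04783 m/d → t_A = 578/0.04783 = 12090 d
Zone B: v = q/n = 0.01483/0.41 = 0.03616 m/d → t_B = 495/0.03616 = 13690 d
Total t = 12090 + 13690 = 25770 d

25800 days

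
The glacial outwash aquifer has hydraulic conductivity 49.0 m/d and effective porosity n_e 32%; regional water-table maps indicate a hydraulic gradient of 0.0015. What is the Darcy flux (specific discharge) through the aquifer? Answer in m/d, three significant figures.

0.0735 m/d

q = Ki = 49.0 × 0.0015 = 0.07350 m/d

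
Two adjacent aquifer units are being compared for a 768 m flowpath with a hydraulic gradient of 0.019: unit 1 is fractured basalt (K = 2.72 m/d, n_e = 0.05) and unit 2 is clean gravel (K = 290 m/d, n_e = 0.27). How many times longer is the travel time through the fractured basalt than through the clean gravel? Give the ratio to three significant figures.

19.7

Unit 1 (fractured basalt): v = 2.72×0.019/0.05 = 1.034 m/d, t = 768/1.034 = 743.0 d
Unit 2 (clean gravel): v = 290×0.019/0.27 = 20.41 m/d, t = 768/20.41 = 37.63 d
t(fractured basalt) / t(clean gravel) = 743.0/37.63 = 19.7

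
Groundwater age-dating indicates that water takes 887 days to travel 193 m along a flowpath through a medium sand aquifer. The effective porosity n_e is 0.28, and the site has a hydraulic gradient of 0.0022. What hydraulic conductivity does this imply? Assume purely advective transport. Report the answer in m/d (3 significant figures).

v = L / t = 193 / 887 = 0.2176 m/d
K = v · n / i = 0.2176 × 0.28 / 0.0022 = 27.7 m/d

27.7 m/d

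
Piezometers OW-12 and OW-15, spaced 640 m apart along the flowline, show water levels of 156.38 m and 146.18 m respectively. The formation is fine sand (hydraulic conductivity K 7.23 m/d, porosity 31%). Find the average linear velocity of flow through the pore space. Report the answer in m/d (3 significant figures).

Hydraulic gradient i = (156.38 − 146.18) / 640 = 10.20 / 640 = 0.01594
q = Ki = 7.23 × 0.01594 = 0.1152 m/d
v = Ki/n = 7.23·0.01594/0.31 = 0.3717 m/d

0.372 m/d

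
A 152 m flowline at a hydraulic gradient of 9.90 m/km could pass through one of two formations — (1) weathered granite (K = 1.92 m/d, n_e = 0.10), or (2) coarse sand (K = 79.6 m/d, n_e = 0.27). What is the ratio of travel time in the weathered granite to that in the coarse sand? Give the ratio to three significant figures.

Unit 1 (weathered granite): v = 1.92×0.0099/0.10 = 0.1901 m/d, t = 152/0.1901 = 799.7 d
Unit 2 (coarse sand): v = 79.6×0.0099/0.27 = 2.919 m/d, t = 152/2.919 = 52.08 d
t(weathered granite) / t(coarse sand) = 799.7/52.08 = 15.4

15.4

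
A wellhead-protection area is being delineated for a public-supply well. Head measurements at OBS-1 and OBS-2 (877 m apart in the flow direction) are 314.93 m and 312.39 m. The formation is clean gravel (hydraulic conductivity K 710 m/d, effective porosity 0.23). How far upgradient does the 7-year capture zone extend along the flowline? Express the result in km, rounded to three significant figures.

22.8 km

Hydraulic gradient i = (314.93 − 312.39) / 877 = 2.54 / 877 = 0.002896
Specific discharge q = 710 × 0.002896 = 2.056 m/d
v_s = q/n_e = 2.056/0.23 = 8.941 m/d
T = 7 yr × 365 = 2555 d
L = v × T = 8.941 × 2555 = 22840 m
   = 22.8 km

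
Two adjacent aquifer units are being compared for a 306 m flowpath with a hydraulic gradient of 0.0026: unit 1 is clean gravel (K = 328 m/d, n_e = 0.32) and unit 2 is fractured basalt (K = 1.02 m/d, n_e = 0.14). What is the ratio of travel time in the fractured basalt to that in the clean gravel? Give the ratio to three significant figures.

Unit 1 (clean gravel): v = 328×0.0026/0.32 = 2.665 m/d, t = 306/2.665 = 114.8 d
Unit 2 (fractured basalt): v = 1.02×0.0026/0.14 = 0.01894 m/d, t = 306/0.01894 = 16150 d
t(fractured basalt) / t(clean gravel) = 16150/114.8 = 141

141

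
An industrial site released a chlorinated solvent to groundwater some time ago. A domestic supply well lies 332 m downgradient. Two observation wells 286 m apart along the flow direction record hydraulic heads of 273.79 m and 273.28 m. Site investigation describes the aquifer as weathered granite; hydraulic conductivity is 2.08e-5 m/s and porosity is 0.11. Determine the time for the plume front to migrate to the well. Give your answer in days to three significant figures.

Hydraulic gradient i = (273.79 − 273.28) / 286 = 0.51 / 286 = 0.001783
K = 2.08e-5 m/s × 86400 s/d = 1.797 m/d
q = Ki = 1.797 × 0.001783 = 0.003205 m/d
Seepage velocity v = q / n = 0.003205 / 0.11 = 0.02913 m/d
t = L / v = 332 / 0.02913 = 11400 d

11400 days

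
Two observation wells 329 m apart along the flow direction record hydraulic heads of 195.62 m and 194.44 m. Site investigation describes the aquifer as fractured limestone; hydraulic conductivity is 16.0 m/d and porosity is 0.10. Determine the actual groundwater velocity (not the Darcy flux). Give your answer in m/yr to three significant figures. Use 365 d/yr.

209 m/yr

Hydraulic gradient i = (195.62 − 194.44) / 329 = 1.18 / 329 = 0.003587
Darcy flux q = K·i = 16.0 × 0.003587 = 0.05739 m/d
Average linear velocity = 0.05739 / 0.10 = 0.5739 m/d
   = 0.5739 × 365 = 209 m/yr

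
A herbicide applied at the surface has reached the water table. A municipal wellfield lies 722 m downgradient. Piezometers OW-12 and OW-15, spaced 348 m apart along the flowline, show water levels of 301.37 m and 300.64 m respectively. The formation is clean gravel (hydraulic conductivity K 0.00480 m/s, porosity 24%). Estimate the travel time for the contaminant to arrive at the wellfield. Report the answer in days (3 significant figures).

Hydraulic gradient i = (301.37 − 300.64) / 348 = 0.73 / 348 = 0.002098
K = 0.00480 m/s × 86400 s/d = 414.7 m/d
q = Ki = 414.7 × 0.002098 = 0.8700 m/d
Seepage velocity v = q / n = 0.8700 / 0.24 = 3.625 m/d
t = L / v = 722 / 3.625 = 199.2 d

199 days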